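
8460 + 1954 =10414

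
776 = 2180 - 1404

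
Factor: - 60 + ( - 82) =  - 2^1 * 71^1 = - 142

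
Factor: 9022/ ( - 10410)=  - 13/15 = - 3^ ( - 1)*5^(-1)*13^1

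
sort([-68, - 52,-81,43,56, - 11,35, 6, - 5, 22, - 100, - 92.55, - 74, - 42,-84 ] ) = [ - 100,-92.55,  -  84, - 81, - 74, - 68,  -  52, - 42, - 11, - 5,6,  22 , 35,43, 56 ] 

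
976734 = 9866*99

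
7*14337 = 100359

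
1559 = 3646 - 2087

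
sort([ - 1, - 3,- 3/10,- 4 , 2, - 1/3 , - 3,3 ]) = [  -  4 ,-3,-3, - 1, - 1/3,  -  3/10,2,3] 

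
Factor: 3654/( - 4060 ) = -2^( -1 )*3^2 * 5^(-1 )=- 9/10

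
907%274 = 85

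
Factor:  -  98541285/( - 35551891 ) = 3^1*5^1 * 139^( - 1) * 241^1 * 251^( - 1)*1019^( - 1 )*27259^1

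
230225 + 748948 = 979173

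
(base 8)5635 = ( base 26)4a9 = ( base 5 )43343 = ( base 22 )633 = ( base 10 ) 2973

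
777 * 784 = 609168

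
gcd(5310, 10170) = 90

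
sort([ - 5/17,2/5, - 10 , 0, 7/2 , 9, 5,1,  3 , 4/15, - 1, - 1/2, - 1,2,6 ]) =[ - 10, - 1, - 1 ,-1/2, - 5/17, 0, 4/15, 2/5,1  ,  2, 3, 7/2,5,6, 9] 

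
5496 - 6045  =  -549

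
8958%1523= 1343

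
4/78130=2/39065 = 0.00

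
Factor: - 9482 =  - 2^1*11^1*431^1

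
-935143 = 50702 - 985845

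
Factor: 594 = 2^1*3^3*11^1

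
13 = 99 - 86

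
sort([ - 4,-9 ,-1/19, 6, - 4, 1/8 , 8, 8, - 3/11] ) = [ - 9, - 4, - 4, - 3/11, - 1/19, 1/8,6, 8,8 ] 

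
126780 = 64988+61792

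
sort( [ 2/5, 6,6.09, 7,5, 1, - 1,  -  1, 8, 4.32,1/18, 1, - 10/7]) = [  -  10/7, - 1, - 1,  1/18, 2/5, 1,  1, 4.32,5, 6,6.09, 7, 8]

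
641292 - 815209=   -  173917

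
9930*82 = 814260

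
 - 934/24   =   - 467/12= -  38.92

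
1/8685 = 1/8685 = 0.00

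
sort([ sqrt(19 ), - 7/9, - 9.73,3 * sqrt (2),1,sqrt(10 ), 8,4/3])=[ - 9.73, - 7/9,1  ,  4/3 , sqrt( 10 ), 3*sqrt ( 2 ),sqrt(19) , 8]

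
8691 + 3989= 12680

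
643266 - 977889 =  - 334623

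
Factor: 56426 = 2^1*89^1*317^1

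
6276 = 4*1569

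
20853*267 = 5567751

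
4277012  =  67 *63836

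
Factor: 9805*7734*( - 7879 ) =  - 597479303730 =- 2^1*3^1*5^1*37^1*53^1*1289^1*7879^1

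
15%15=0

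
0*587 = 0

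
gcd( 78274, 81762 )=2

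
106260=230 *462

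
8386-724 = 7662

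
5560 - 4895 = 665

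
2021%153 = 32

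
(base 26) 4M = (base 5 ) 1001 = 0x7e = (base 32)3u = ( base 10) 126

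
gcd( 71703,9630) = 9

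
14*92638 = 1296932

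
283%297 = 283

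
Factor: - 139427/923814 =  - 2^( - 1)*3^( - 2) * 17^( - 1 )*67^1*2081^1*3019^( - 1)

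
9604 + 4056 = 13660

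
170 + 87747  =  87917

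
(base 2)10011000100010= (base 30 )APC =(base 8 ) 23042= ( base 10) 9762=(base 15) 2D5C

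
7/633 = 7/633 =0.01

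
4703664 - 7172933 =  - 2469269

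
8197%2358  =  1123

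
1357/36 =37 + 25/36 = 37.69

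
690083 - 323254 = 366829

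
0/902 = 0 = 0.00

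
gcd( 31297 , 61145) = 7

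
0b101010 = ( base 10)42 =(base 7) 60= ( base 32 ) 1A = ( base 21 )20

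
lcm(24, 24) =24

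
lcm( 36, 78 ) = 468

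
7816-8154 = -338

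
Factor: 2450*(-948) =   -  2^3 * 3^1 * 5^2 * 7^2 * 79^1 = - 2322600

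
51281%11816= 4017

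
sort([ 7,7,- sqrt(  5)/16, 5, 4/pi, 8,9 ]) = [ - sqrt( 5)/16,4/pi,5, 7,  7,8,9]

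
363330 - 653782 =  -290452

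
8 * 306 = 2448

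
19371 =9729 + 9642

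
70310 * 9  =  632790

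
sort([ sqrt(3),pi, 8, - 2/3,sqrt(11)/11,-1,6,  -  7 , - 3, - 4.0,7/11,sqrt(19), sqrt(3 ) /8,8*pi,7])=[-7, - 4.0,-3,-1,-2/3,sqrt(3 ) /8, sqrt( 11) /11, 7/11,  sqrt( 3), pi, sqrt( 19),6,  7,8, 8*pi] 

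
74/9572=37/4786  =  0.01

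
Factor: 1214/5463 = 2^1*3^( - 2) = 2/9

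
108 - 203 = -95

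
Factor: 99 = 3^2*11^1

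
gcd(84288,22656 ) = 192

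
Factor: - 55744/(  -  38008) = 6968/4751 =2^3*13^1* 67^1 * 4751^(  -  1 )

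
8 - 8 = 0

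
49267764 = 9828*5013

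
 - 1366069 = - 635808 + -730261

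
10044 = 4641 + 5403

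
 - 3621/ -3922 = 3621/3922 = 0.92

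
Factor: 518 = 2^1*7^1*37^1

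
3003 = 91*33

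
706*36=25416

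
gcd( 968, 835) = 1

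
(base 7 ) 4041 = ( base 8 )2571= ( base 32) 1bp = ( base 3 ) 1220220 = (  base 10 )1401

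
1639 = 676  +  963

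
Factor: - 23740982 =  - 2^1*11870491^1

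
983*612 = 601596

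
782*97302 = 76090164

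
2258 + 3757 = 6015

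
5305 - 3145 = 2160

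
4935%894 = 465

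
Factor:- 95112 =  - 2^3 * 3^2 * 1321^1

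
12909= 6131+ 6778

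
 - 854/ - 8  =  106 + 3/4 = 106.75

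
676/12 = 56 + 1/3 = 56.33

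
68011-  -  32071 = 100082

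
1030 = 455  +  575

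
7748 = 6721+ 1027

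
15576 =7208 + 8368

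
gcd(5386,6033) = 1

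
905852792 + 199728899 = 1105581691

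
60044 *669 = 40169436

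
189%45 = 9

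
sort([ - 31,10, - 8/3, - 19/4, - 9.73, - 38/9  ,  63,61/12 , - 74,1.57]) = [-74, - 31,-9.73, - 19/4 ,-38/9, - 8/3,  1.57,61/12, 10, 63 ]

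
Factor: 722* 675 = 487350   =  2^1*3^3*5^2*19^2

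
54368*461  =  25063648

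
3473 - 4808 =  - 1335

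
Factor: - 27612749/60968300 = -2^( - 2)*5^( -2)*609683^(-1)*27612749^1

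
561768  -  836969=  -  275201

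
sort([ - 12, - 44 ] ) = [ - 44,-12]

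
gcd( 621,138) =69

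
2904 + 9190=12094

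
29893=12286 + 17607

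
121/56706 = 121/56706 = 0.00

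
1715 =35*49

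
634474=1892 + 632582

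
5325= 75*71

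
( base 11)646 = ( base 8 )1410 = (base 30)PQ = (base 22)1d6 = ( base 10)776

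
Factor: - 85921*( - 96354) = 2^1* 3^2*11^1*53^1*73^1*101^1*107^1=8278832034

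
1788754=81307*22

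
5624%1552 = 968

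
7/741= 7/741 = 0.01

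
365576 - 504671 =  - 139095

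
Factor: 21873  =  3^1*23^1*317^1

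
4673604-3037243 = 1636361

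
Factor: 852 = 2^2*3^1*71^1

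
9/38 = 9/38= 0.24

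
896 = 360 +536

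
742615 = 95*7817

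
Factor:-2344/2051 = - 8/7  =  -2^3*7^( - 1)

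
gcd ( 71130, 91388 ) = 2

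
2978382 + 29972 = 3008354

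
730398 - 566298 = 164100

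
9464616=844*11214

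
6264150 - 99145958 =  - 92881808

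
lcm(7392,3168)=22176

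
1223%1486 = 1223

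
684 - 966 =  - 282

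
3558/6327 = 1186/2109 = 0.56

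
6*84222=505332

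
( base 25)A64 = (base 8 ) 14404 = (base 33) 5T2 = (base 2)1100100000100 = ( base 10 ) 6404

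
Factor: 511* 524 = 2^2*7^1 * 73^1*131^1 = 267764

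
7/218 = 7/218 = 0.03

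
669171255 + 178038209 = 847209464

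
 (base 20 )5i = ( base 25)4i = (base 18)6A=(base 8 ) 166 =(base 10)118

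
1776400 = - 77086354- - 78862754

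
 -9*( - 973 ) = 8757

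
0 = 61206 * 0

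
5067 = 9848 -4781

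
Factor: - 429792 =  - 2^5 * 3^1*11^2*37^1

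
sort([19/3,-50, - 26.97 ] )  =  [-50, - 26.97,19/3]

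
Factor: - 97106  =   - 2^1*23^1 * 2111^1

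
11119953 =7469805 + 3650148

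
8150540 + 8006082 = 16156622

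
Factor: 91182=2^1*3^1*  7^1 * 13^1 * 167^1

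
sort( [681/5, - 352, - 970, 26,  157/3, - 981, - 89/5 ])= [  -  981, - 970,- 352, - 89/5,26, 157/3, 681/5]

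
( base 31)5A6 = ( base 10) 5121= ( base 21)BCI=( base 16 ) 1401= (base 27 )70i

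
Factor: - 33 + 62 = 29 =29^1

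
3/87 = 1/29=0.03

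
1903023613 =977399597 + 925624016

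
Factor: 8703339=3^1*751^1*3863^1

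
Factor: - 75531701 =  - 7^1*23^1 * 469141^1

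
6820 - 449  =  6371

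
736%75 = 61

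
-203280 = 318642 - 521922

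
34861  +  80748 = 115609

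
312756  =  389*804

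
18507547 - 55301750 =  - 36794203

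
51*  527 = 26877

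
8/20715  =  8/20715 = 0.00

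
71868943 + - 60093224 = 11775719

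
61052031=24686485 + 36365546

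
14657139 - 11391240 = 3265899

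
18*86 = 1548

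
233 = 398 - 165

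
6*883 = 5298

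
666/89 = 666/89 = 7.48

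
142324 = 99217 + 43107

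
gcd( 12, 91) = 1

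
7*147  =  1029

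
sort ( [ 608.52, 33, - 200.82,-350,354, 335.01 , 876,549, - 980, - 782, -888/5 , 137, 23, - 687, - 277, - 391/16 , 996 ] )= [ - 980, - 782 , - 687 , - 350, - 277,-200.82, - 888/5, - 391/16, 23 , 33,  137,335.01, 354, 549,608.52, 876, 996]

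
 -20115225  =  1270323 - 21385548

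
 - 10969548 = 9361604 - 20331152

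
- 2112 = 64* ( - 33) 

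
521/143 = 521/143 = 3.64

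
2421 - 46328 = -43907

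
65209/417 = 65209/417  =  156.38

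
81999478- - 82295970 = 164295448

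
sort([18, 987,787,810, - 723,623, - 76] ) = [ - 723, - 76,  18,623, 787,810,987] 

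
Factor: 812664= 2^3*3^2*11287^1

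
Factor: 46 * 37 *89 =151478= 2^1*23^1*37^1*89^1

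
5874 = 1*5874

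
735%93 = 84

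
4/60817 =4/60817 = 0.00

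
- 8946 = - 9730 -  - 784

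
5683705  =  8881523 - 3197818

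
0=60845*0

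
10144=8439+1705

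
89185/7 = 89185/7  =  12740.71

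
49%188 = 49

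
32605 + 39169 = 71774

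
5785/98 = 5785/98= 59.03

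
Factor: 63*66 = 4158 = 2^1*3^3* 7^1*11^1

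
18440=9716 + 8724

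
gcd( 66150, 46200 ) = 1050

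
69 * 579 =39951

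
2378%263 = 11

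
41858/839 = 41858/839 = 49.89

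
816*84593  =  69027888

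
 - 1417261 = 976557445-977974706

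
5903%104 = 79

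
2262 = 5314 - 3052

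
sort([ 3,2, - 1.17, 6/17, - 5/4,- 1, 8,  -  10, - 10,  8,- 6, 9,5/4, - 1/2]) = [ - 10, - 10 , - 6, - 5/4, - 1.17, - 1,- 1/2,6/17,5/4,  2 , 3,8,  8,9]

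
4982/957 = 4982/957 = 5.21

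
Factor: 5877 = 3^2 * 653^1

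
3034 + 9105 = 12139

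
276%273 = 3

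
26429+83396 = 109825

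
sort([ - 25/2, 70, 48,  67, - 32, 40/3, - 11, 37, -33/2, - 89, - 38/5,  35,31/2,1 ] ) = [- 89, - 32, - 33/2, - 25/2, - 11, - 38/5,1,  40/3, 31/2 , 35,  37,48, 67 , 70]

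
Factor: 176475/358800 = 181/368 = 2^(-4 )*23^( -1 )*181^1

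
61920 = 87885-25965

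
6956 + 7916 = 14872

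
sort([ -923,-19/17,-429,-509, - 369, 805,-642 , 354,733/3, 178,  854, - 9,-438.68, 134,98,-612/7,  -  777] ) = [-923  , - 777, - 642, - 509,  -  438.68,-429, - 369, - 612/7,  -  9, - 19/17,98,  134,178 , 733/3, 354,  805, 854]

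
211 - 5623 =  - 5412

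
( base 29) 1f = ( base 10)44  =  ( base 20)24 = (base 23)1l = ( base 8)54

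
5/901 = 5/901 = 0.01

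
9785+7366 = 17151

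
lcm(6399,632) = 51192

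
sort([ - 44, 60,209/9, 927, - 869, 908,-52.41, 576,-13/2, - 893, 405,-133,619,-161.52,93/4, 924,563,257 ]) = [  -  893, - 869,-161.52,-133,-52.41,-44, - 13/2, 209/9,93/4,60,257,405,563, 576,619,908,924,927]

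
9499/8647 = 1 + 852/8647 = 1.10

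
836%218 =182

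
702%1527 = 702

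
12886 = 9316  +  3570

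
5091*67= 341097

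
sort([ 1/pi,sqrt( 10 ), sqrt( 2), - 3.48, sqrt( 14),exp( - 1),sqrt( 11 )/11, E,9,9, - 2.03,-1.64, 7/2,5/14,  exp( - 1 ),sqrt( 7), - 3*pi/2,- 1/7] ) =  [ - 3*pi/2, - 3.48, - 2.03 , - 1.64, - 1/7,sqrt( 11)/11, 1/pi , 5/14,exp(  -  1),exp( - 1 ),sqrt (2), sqrt( 7),E,  sqrt (10),7/2, sqrt( 14 ), 9, 9]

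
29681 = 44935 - 15254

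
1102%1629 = 1102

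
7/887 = 7/887  =  0.01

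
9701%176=21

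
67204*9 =604836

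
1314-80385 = -79071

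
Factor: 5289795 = 3^2*5^1*7^2*2399^1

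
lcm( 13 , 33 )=429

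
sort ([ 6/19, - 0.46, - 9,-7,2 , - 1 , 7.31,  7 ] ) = [ -9 , -7, - 1, -0.46, 6/19, 2,7,7.31 ] 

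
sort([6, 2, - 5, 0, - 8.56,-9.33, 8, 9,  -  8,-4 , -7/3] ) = [ - 9.33,- 8.56,-8,-5, - 4, -7/3,0, 2, 6,8, 9]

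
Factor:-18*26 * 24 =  - 2^5*3^3*13^1=- 11232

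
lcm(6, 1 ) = 6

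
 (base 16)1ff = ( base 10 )511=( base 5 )4021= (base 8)777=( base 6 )2211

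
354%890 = 354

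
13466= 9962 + 3504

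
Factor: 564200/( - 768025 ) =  - 728/991 = - 2^3*7^1*13^1 * 991^( - 1 )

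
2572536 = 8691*296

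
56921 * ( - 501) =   -  28517421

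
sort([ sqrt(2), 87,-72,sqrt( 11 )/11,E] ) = [  -  72,sqrt ( 11 ) /11, sqrt( 2),E,87 ]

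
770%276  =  218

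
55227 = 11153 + 44074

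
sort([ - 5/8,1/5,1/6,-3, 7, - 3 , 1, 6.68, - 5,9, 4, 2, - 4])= [ - 5 , - 4, - 3,-3, - 5/8,1/6, 1/5, 1,2, 4,6.68,  7, 9]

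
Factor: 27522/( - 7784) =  - 99/28 = -2^ ( - 2)*3^2*7^(  -  1 )*11^1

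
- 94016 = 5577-99593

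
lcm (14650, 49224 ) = 1230600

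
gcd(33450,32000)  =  50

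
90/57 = 1 + 11/19 = 1.58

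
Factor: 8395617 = 3^1*2798539^1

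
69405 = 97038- 27633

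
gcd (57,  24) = 3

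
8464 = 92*92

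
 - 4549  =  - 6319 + 1770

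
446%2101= 446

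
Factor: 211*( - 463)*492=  - 48064956 = -2^2*3^1*41^1*211^1 * 463^1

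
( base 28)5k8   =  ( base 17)f90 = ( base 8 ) 10610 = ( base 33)440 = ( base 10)4488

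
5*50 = 250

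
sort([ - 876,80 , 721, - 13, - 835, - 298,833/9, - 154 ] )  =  [-876, - 835 ,-298,- 154, - 13 , 80, 833/9, 721 ] 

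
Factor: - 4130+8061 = 3931^1 = 3931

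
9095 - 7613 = 1482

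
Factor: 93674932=2^2 * 13^1 * 31^1*58111^1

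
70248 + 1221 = 71469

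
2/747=2/747 = 0.00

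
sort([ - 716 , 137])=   [ - 716, 137 ] 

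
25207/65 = 387 + 4/5 = 387.80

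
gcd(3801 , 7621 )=1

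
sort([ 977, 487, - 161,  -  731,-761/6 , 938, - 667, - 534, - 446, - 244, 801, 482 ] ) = [ - 731, - 667, - 534 , - 446, - 244, - 161, - 761/6, 482 , 487,801, 938,977]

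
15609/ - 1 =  - 15609/1 =-15609.00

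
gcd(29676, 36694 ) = 2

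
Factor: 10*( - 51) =  -  510 = - 2^1*  3^1 * 5^1*17^1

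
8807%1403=389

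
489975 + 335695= 825670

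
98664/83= 98664/83 = 1188.72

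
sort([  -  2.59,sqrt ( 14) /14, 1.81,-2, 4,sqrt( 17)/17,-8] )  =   [ - 8, - 2.59, - 2, sqrt(17)/17, sqrt( 14)/14, 1.81,  4]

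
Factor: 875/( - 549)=  -  3^(  -  2 )*5^3 * 7^1 * 61^(-1) 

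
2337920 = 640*3653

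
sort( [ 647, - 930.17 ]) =[  -  930.17,647 ]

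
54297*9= 488673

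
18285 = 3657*5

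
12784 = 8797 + 3987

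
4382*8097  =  35481054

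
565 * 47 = 26555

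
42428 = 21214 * 2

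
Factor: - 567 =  - 3^4*7^1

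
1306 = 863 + 443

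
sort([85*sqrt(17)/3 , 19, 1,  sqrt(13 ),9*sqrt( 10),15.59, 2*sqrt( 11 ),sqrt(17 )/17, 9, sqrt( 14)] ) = [ sqrt( 17)/17 , 1 , sqrt( 13), sqrt(14), 2*sqrt(11), 9  ,  15.59,  19, 9*sqrt(10 ), 85* sqrt(17 )/3 ] 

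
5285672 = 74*71428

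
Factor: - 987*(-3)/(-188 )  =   - 2^ ( - 2)*3^2*7^1 = -  63/4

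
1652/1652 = 1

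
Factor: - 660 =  - 2^2 * 3^1*5^1*11^1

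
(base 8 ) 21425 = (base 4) 2030111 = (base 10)8981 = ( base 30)9tb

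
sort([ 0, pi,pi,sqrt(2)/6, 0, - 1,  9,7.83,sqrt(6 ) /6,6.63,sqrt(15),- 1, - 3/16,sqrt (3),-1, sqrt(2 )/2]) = [ - 1,-1, - 1, - 3/16 , 0 , 0, sqrt(2)/6,sqrt( 6 ) /6,sqrt( 2 )/2, sqrt (3 ),pi,  pi, sqrt( 15 ), 6.63, 7.83, 9]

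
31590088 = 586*53908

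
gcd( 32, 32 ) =32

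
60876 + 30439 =91315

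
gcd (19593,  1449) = 63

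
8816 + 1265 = 10081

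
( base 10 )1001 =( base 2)1111101001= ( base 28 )17l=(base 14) 517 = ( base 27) 1A2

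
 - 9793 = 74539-84332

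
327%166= 161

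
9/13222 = 9/13222 = 0.00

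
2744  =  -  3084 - -5828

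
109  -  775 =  - 666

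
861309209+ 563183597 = 1424492806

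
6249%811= 572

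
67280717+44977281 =112257998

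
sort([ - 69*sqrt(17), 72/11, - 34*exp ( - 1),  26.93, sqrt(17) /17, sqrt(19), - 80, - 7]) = [ - 69*sqrt(17),  -  80, - 34*exp( - 1),-7,sqrt( 17 ) /17,sqrt(19), 72/11, 26.93 ] 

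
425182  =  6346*67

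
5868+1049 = 6917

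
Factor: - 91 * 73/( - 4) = 6643/4 = 2^ ( - 2)* 7^1*13^1*73^1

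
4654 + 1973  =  6627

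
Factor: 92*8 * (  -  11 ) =  -  8096 = - 2^5*11^1*23^1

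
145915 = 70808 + 75107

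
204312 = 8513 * 24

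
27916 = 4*6979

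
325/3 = 325/3 = 108.33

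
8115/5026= 1 + 3089/5026 = 1.61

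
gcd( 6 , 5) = 1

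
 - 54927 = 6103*(-9)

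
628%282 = 64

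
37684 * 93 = 3504612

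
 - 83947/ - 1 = 83947/1 = 83947.00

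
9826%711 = 583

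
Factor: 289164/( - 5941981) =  - 2^2 * 3^1 * 23^( - 1 ) * 73^( - 1)*3539^ (-1 )*24097^1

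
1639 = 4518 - 2879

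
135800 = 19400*7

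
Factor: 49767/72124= 2^( - 2)*3^1*13^( - 1 )*19^( - 1 )*53^1 *73^( - 1)*313^1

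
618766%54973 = 14063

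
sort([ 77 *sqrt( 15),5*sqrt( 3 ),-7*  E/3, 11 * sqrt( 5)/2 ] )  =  [ - 7 * E/3 , 5 * sqrt( 3), 11*sqrt( 5)/2, 77 * sqrt( 15 )]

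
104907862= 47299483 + 57608379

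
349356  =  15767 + 333589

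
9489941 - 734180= 8755761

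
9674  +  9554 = 19228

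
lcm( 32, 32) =32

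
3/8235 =1/2745 = 0.00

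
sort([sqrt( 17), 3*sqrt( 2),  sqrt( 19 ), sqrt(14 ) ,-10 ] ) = [ - 10 , sqrt (14 ),  sqrt (17),3 * sqrt( 2), sqrt( 19)] 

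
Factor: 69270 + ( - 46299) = 22971 = 3^1 * 13^1*19^1 * 31^1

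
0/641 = 0 = 0.00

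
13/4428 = 13/4428=0.00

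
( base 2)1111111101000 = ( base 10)8168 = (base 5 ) 230133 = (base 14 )2D96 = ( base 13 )3944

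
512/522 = 256/261=0.98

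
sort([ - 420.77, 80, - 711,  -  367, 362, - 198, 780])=[-711, - 420.77, - 367, - 198,80, 362,780 ]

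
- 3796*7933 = - 30113668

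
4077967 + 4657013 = 8734980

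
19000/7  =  2714  +  2/7 = 2714.29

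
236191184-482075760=-245884576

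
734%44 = 30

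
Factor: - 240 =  - 2^4*3^1*5^1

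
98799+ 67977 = 166776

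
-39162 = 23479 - 62641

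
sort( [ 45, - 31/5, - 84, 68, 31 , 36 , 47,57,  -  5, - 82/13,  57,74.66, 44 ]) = [-84, - 82/13,-31/5 , - 5,31 , 36, 44, 45, 47, 57, 57,68, 74.66 ] 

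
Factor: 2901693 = 3^1*31^1*41^1* 761^1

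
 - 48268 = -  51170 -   -  2902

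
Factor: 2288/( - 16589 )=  - 2^4 * 11^1*13^1 * 53^ (  -  1 )*313^(-1)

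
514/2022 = 257/1011 = 0.25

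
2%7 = 2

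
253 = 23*11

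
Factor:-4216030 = -2^1*5^1*7^1*13^1*41^1*113^1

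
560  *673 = 376880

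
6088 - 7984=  - 1896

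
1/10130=1/10130 = 0.00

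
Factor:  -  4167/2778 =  - 2^(-1 )*3^1 = - 3/2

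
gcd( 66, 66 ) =66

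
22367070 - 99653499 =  - 77286429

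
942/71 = 942/71 = 13.27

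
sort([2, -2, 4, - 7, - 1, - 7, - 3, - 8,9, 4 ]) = [ - 8, - 7, - 7,-3,  -  2, - 1,2,4, 4,9]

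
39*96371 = 3758469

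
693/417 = 1 + 92/139 = 1.66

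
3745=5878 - 2133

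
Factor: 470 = 2^1*5^1 * 47^1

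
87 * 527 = 45849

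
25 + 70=95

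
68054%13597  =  69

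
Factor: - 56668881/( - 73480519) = 3^1  *  7^( - 1 )*29^( - 1) * 89^1*212243^1*361973^ ( - 1 )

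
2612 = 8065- 5453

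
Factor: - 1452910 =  - 2^1 *5^1*23^1 * 6317^1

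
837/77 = 10 + 67/77 = 10.87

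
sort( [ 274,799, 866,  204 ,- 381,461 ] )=[ - 381, 204,274,461,799, 866]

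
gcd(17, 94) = 1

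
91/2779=13/397 = 0.03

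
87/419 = 87/419 = 0.21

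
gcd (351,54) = 27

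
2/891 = 2/891=0.00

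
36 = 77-41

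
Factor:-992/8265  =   - 2^5*3^(-1 )*5^(  -  1)*19^( - 1)*29^(-1 ) * 31^1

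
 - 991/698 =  - 991/698 = - 1.42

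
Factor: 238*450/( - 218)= - 53550/109 = - 2^1 *3^2*5^2*7^1*17^1 *109^ (-1)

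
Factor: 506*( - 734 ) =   -  2^2*11^1*23^1*367^1 = - 371404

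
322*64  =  20608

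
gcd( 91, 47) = 1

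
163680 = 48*3410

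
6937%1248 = 697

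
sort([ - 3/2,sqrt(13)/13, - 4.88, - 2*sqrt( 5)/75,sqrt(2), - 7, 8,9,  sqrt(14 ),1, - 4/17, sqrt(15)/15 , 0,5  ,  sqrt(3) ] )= [ - 7, - 4.88 , - 3/2, - 4/17, - 2*sqrt(5 ) /75 , 0,sqrt(15) /15, sqrt( 13 ) /13, 1,  sqrt ( 2),sqrt ( 3),sqrt(  14),5,8,9]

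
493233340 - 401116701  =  92116639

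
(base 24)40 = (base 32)30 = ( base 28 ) 3c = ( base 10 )96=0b1100000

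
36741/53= 36741/53=693.23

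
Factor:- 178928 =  -2^4 * 53^1 * 211^1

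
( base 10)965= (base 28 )16D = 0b1111000101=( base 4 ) 33011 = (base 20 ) 285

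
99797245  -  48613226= 51184019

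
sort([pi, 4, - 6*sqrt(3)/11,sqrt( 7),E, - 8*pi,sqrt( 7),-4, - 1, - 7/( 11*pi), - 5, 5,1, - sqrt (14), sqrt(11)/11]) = [-8 * pi, - 5, - 4,- sqrt ( 14) , - 1, - 6*sqrt(3) /11, - 7/( 11*pi), sqrt ( 11 ) /11,1, sqrt(7),sqrt ( 7),E,  pi,4, 5]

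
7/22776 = 7/22776 = 0.00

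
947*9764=9246508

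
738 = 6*123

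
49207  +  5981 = 55188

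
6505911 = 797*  8163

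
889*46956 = 41743884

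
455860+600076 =1055936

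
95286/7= 95286/7  =  13612.29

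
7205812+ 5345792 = 12551604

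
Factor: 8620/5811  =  2^2 *3^(  -  1 )*5^1*13^( - 1)*149^( -1)*431^1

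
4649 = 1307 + 3342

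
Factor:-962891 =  - 31^1*89^1*349^1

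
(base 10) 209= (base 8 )321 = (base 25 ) 89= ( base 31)6N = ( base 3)21202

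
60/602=30/301= 0.10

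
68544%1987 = 986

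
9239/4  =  9239/4= 2309.75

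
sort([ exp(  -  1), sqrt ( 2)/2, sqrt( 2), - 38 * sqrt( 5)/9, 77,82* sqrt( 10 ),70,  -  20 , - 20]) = [ - 20, - 20, - 38* sqrt( 5 ) /9,  exp( - 1 ), sqrt( 2)/2,  sqrt(2), 70, 77,82 * sqrt(10)]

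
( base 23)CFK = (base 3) 100012122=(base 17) 163f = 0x1a39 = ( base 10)6713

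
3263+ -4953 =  - 1690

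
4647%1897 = 853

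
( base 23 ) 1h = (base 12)34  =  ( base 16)28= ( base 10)40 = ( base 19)22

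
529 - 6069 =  - 5540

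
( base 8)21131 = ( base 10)8793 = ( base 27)c1i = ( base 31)94k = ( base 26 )D05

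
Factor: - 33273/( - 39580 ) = 2^( - 2 )*3^2*5^( - 1)  *  1979^( - 1)*3697^1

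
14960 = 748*20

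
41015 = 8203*5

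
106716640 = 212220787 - 105504147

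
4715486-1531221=3184265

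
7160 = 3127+4033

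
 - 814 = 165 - 979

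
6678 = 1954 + 4724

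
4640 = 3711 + 929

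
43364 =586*74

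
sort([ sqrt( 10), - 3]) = [-3,sqrt(10)]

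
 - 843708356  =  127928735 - 971637091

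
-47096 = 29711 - 76807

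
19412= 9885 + 9527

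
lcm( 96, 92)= 2208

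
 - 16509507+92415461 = 75905954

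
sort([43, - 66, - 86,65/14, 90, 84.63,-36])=[ - 86, - 66, - 36, 65/14,43 , 84.63,  90] 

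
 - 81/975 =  - 27/325 =-0.08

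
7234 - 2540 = 4694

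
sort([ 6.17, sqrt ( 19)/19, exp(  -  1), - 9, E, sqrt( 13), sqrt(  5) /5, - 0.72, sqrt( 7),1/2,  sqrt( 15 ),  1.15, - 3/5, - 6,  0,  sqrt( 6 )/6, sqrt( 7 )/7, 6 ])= [ - 9, - 6, - 0.72, - 3/5, 0, sqrt( 19)/19, exp(  -  1 )  ,  sqrt(7)/7,sqrt( 6) /6, sqrt( 5) /5,1/2,1.15, sqrt(7 ), E, sqrt(13),sqrt(15), 6, 6.17]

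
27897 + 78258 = 106155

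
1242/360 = 3+9/20 = 3.45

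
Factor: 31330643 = 17^1*29^1*103^1*617^1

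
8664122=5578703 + 3085419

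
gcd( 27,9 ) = 9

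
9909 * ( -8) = -79272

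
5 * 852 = 4260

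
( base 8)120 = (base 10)80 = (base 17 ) 4c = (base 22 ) 3E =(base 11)73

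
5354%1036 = 174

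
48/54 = 8/9 = 0.89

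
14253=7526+6727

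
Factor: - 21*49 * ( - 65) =66885 = 3^1*5^1 * 7^3 * 13^1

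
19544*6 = 117264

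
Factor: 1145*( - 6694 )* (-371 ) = 2^1*  5^1 * 7^1*53^1*229^1*3347^1 = 2843577730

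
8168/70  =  116 + 24/35 = 116.69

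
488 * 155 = 75640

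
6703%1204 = 683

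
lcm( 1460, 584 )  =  2920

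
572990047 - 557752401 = 15237646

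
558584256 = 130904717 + 427679539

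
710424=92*7722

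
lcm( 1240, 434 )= 8680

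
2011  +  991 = 3002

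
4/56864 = 1/14216 = 0.00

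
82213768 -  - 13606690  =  95820458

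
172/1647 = 172/1647 = 0.10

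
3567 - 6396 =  - 2829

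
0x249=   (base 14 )2DB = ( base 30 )JF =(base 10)585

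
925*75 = 69375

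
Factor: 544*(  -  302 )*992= - 2^11*17^1*31^1 * 151^1=- 162973696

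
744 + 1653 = 2397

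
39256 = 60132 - 20876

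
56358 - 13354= 43004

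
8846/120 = 73 + 43/60 = 73.72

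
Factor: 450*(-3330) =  - 2^2 * 3^4 * 5^3*37^1 = -1498500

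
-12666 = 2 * ( - 6333 )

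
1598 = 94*17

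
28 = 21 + 7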